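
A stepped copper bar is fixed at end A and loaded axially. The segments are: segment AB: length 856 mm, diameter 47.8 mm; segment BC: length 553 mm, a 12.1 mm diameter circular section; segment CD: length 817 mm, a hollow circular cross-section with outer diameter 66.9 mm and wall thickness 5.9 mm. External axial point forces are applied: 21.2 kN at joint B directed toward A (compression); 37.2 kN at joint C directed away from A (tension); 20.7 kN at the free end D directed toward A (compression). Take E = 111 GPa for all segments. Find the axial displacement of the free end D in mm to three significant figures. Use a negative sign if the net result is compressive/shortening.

0.560 mm

Internal axial forces (sectioning from the free end, tension +): N_CD = -20.7 kN, N_BC = 16.5 kN, N_AB = -4.7 kN.
A_AB = 1795 mm².
A_BC = 115 mm².
A_CD = 1131 mm².
δ_AB = -4700·856/(1795·111000) = -0.0202 mm
δ_BC = 16500·553/(115·111000) = 0.7149 mm
δ_CD = -20700·817/(1131·111000) = -0.1348 mm
δ = Σδ_i = 0.5599 mm.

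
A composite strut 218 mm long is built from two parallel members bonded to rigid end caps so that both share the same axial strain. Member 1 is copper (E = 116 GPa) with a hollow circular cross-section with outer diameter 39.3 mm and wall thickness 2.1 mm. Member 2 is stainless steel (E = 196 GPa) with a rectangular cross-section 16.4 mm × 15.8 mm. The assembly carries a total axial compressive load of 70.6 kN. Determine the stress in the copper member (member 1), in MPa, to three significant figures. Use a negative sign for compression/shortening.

-103 MPa

A_1 = 245.4 mm².
A_2 = 259.1 mm².
Equal strain + equilibrium ⇒ each member carries load in proportion to AE: A₁E₁ = 28470000 N, A₂E₂ = 50790000 N, ΣAE = 79260000 N.
σ₁ = P·E₁/ΣAE = -70600·116000/79260000 = -103.3 MPa.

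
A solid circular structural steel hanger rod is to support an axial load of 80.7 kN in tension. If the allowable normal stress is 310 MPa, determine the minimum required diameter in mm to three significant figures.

Required area A ≥ P/σ_allow = 80700/310 = 260.3 mm².
For a solid circular section, d ≥ √(4A/π) = 18.21 mm.

18.2 mm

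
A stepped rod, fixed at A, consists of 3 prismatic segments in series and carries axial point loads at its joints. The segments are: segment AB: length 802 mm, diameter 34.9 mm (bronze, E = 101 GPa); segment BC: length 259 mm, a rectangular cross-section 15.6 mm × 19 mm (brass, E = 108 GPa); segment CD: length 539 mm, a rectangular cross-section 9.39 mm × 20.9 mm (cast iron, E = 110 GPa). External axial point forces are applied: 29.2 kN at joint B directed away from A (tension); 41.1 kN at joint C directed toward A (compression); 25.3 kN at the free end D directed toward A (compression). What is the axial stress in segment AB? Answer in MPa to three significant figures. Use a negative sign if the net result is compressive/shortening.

-38.9 MPa

Internal axial forces (sectioning from the free end, tension +): N_CD = -25.3 kN, N_BC = -66.4 kN, N_AB = -37.2 kN.
A_AB = 956.6 mm².
σ_AB = N_AB/A_AB = -37200/956.6 = -38.89 MPa.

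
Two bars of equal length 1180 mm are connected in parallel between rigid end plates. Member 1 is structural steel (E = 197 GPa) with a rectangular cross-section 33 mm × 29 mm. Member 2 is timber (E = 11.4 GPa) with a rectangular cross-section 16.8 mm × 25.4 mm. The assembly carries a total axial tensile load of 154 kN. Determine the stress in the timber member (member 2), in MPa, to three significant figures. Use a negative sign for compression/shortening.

A_1 = 957 mm².
A_2 = 426.7 mm².
Equal strain + equilibrium ⇒ each member carries load in proportion to AE: A₁E₁ = 188500000 N, A₂E₂ = 4865000 N, ΣAE = 193400000 N.
σ₂ = P·E₂/ΣAE = 154000·11400/193400000 = 9.078 MPa.

9.08 MPa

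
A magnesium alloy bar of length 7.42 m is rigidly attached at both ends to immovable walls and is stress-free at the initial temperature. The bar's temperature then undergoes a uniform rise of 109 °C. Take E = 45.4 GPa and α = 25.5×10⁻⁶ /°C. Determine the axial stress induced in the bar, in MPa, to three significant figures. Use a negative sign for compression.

Free thermal expansion αLΔT = 25.5e-6 · 7420 · 109 = 20.62 mm.
The walls impose strain ε = −(20.62)/7420 = -2.7795e-03; σ = Eε = 45400 · -2.7795e-03 = -126.2 MPa.

-126 MPa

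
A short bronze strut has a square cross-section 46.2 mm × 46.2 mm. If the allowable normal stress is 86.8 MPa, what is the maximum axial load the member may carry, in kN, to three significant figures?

185 kN

A = 2134 mm².
P_max = σ_allow · A = 86.8 · 2134 = 185300 N = 185.3 kN.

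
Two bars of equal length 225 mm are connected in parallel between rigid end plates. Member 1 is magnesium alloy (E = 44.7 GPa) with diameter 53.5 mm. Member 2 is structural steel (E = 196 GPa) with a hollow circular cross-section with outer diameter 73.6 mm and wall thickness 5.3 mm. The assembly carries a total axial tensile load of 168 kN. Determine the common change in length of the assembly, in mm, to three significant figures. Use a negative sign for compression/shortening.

0.117 mm

A_1 = 2248 mm².
A_2 = 1137 mm².
Equal strain + equilibrium ⇒ each member carries load in proportion to AE: A₁E₁ = 100500000 N, A₂E₂ = 222900000 N, ΣAE = 323400000 N.
δ = PL/ΣAE = 168000·225/323400000 = 0.1169 mm.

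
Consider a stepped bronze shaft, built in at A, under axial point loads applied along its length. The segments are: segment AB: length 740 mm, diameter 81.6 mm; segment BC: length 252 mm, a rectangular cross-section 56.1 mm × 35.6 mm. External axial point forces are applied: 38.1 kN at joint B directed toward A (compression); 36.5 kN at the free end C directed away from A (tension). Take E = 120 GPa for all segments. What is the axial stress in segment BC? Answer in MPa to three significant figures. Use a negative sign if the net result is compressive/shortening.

Internal axial forces (sectioning from the free end, tension +): N_BC = 36.5 kN, N_AB = -1.6 kN.
A_BC = 1997 mm².
σ_BC = N_BC/A_BC = 36500/1997 = 18.28 MPa.

18.3 MPa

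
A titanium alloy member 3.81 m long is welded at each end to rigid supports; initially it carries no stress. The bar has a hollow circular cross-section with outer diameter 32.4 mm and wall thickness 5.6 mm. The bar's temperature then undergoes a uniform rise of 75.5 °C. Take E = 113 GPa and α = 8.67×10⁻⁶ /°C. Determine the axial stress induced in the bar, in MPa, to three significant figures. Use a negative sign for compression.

-74.0 MPa

Free thermal expansion αLΔT = 8.67e-6 · 3810 · 75.5 = 2.494 mm.
The walls impose strain ε = −(2.494)/3810 = -6.5458e-04; σ = Eε = 113000 · -6.5458e-04 = -73.97 MPa.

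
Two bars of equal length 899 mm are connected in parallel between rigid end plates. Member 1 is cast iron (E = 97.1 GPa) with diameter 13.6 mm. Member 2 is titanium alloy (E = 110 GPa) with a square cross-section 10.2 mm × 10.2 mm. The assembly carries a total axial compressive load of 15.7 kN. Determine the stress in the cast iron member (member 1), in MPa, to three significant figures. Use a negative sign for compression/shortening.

-59.7 MPa

A_1 = 145.3 mm².
A_2 = 104 mm².
Equal strain + equilibrium ⇒ each member carries load in proportion to AE: A₁E₁ = 14110000 N, A₂E₂ = 11440000 N, ΣAE = 25550000 N.
σ₁ = P·E₁/ΣAE = -15700·97100/25550000 = -59.67 MPa.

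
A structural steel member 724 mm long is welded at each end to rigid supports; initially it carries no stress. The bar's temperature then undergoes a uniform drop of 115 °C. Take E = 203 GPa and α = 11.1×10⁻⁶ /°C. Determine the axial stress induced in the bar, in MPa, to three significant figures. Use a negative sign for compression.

Free thermal expansion αLΔT = 11.1e-6 · 724 · -115 = -0.9242 mm.
The walls impose strain ε = −(-0.9242)/724 = 1.2765e-03; σ = Eε = 203000 · 1.2765e-03 = 259.1 MPa.

259 MPa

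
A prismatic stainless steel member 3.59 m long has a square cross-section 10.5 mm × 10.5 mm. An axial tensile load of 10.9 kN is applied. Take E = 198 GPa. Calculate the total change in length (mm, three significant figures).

1.79 mm

A = 110.2 mm².
δ_mech = NL/(AE) = 10900·3590/(110.2·198000) = 1.793 mm.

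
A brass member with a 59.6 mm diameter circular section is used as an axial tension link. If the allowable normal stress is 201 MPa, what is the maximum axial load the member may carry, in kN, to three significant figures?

561 kN

A = 2790 mm².
P_max = σ_allow · A = 201 · 2790 = 560800 N = 560.8 kN.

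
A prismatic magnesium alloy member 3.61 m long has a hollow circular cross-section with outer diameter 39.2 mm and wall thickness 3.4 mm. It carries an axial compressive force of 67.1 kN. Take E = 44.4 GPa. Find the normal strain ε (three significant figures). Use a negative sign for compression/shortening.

-0.00395

A = 382.4 mm².
σ = N/A = -175.5 MPa; ε = σ/E = -175.5/44400 = -3.952e-03.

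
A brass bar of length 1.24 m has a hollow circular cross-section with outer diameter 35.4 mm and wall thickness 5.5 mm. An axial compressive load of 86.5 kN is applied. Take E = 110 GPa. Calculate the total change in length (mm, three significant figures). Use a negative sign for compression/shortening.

A = 516.6 mm².
δ_mech = NL/(AE) = -86500·1240/(516.6·110000) = -1.887 mm.

-1.89 mm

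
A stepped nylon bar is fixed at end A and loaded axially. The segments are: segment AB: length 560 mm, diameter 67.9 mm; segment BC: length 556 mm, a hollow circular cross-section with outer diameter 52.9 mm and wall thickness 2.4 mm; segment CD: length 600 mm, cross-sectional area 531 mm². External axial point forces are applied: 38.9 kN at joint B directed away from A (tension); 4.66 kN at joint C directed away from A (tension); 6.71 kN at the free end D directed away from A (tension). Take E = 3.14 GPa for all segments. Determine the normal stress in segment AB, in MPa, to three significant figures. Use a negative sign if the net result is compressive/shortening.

Internal axial forces (sectioning from the free end, tension +): N_CD = 6.71 kN, N_BC = 11.37 kN, N_AB = 50.27 kN.
A_AB = 3621 mm².
σ_AB = N_AB/A_AB = 50270/3621 = 13.88 MPa.

13.9 MPa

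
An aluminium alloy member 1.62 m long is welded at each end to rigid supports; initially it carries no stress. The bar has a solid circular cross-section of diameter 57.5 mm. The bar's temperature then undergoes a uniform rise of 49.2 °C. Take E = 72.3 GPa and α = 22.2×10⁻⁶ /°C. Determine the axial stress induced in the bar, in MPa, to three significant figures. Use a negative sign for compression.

-79.0 MPa

Free thermal expansion αLΔT = 22.2e-6 · 1620 · 49.2 = 1.769 mm.
The walls impose strain ε = −(1.769)/1620 = -1.0922e-03; σ = Eε = 72300 · -1.0922e-03 = -78.97 MPa.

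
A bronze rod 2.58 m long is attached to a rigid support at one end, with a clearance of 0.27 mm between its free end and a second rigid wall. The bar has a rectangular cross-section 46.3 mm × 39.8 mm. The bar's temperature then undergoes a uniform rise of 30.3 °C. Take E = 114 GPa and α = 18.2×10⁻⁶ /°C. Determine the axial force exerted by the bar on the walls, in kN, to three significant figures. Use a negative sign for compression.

-93.9 kN

Free thermal expansion αLΔT = 18.2e-6 · 2580 · 30.3 = 1.423 mm.
The walls engage after the gap closes; constrained expansion = 1.423 − 0.27 = 1.153 mm.
The walls impose strain ε = −(1.153)/2580 = -4.4681e-04; σ = Eε = 114000 · -4.4681e-04 = -50.94 MPa.
Wall reaction R = σ·A = -50.94·1843 = -93860 N = -93.86 kN.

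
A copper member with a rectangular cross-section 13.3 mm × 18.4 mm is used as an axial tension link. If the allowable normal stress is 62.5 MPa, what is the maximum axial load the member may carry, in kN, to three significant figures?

15.3 kN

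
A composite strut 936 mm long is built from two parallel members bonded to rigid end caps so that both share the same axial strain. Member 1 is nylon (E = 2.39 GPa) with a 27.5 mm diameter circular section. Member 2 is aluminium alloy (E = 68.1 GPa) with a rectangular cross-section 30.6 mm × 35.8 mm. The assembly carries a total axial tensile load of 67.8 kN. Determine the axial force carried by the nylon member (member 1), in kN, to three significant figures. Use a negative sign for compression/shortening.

1.27 kN

A_1 = 594 mm².
A_2 = 1095 mm².
Equal strain + equilibrium ⇒ each member carries load in proportion to AE: A₁E₁ = 1420000 N, A₂E₂ = 74600000 N, ΣAE = 76020000 N.
F₁ = P·A₁E₁/ΣAE = 67800·1420000/76020000 = 1266 N.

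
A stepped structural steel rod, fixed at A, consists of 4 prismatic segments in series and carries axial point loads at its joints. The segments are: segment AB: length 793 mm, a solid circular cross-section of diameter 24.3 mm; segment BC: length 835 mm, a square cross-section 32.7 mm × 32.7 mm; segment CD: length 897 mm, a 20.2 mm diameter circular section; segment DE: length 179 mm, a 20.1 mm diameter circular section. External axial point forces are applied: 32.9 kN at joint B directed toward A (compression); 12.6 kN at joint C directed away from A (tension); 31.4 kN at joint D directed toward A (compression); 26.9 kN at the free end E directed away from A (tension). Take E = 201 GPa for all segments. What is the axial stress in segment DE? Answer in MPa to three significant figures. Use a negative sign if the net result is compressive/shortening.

84.8 MPa

Internal axial forces (sectioning from the free end, tension +): N_DE = 26.9 kN, N_CD = -4.5 kN, N_BC = 8.1 kN, N_AB = -24.8 kN.
A_DE = 317.3 mm².
σ_DE = N_DE/A_DE = 26900/317.3 = 84.78 MPa.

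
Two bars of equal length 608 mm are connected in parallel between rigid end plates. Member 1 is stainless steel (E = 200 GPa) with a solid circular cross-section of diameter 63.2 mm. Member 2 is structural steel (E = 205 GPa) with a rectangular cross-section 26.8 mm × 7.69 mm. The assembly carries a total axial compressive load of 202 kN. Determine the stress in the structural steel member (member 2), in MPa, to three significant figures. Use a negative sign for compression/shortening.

-61.8 MPa

A_1 = 3137 mm².
A_2 = 206.1 mm².
Equal strain + equilibrium ⇒ each member carries load in proportion to AE: A₁E₁ = 627400000 N, A₂E₂ = 42250000 N, ΣAE = 669700000 N.
σ₂ = P·E₂/ΣAE = -202000·205000/669700000 = -61.84 MPa.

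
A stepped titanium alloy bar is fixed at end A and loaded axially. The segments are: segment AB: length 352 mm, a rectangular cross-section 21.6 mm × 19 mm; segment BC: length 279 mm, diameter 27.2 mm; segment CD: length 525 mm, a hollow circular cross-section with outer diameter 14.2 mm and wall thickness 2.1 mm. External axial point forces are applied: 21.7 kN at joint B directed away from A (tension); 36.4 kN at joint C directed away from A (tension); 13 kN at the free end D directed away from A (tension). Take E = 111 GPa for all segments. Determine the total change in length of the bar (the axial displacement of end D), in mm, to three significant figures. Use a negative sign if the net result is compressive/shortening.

Internal axial forces (sectioning from the free end, tension +): N_CD = 13 kN, N_BC = 49.4 kN, N_AB = 71.1 kN.
A_AB = 410.4 mm².
A_BC = 581.1 mm².
A_CD = 79.83 mm².
δ_AB = 71100·352/(410.4·111000) = 0.5494 mm
δ_BC = 49400·279/(581.1·111000) = 0.2137 mm
δ_CD = 13000·525/(79.83·111000) = 0.7702 mm
δ = Σδ_i = 1.533 mm.

1.53 mm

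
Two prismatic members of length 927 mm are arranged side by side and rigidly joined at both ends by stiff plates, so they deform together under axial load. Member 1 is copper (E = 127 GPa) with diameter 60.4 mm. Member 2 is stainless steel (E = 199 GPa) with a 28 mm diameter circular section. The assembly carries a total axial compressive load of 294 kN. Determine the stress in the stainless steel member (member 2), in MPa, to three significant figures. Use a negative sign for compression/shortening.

A_1 = 2865 mm².
A_2 = 615.8 mm².
Equal strain + equilibrium ⇒ each member carries load in proportion to AE: A₁E₁ = 363900000 N, A₂E₂ = 122500000 N, ΣAE = 486400000 N.
σ₂ = P·E₂/ΣAE = -294000·199000/486400000 = -120.3 MPa.

-120 MPa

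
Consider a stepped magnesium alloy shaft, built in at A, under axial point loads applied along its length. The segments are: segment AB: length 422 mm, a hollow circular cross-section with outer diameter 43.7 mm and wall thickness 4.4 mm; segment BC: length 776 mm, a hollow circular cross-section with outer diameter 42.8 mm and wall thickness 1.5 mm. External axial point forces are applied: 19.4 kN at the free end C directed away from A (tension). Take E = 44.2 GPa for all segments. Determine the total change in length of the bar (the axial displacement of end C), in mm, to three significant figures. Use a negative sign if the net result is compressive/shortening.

Internal axial forces (sectioning from the free end, tension +): N_BC = 19.4 kN, N_AB = 19.4 kN.
A_AB = 543.2 mm².
A_BC = 194.6 mm².
δ_AB = 19400·422/(543.2·44200) = 0.341 mm
δ_BC = 19400·776/(194.6·44200) = 1.75 mm
δ = Σδ_i = 2.091 mm.

2.09 mm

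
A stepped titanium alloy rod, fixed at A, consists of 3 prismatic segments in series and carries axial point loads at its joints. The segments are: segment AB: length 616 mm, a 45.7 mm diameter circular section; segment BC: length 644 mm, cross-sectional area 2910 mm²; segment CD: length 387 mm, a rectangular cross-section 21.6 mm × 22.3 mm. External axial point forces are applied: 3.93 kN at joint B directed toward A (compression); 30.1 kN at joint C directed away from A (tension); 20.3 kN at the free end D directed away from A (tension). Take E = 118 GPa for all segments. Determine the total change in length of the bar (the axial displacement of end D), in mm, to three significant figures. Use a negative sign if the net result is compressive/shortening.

0.381 mm

Internal axial forces (sectioning from the free end, tension +): N_CD = 20.3 kN, N_BC = 50.4 kN, N_AB = 46.47 kN.
A_AB = 1640 mm².
A_CD = 481.7 mm².
δ_AB = 46470·616/(1640·118000) = 0.1479 mm
δ_BC = 50400·644/(2910·118000) = 0.09452 mm
δ_CD = 20300·387/(481.7·118000) = 0.1382 mm
δ = Σδ_i = 0.3806 mm.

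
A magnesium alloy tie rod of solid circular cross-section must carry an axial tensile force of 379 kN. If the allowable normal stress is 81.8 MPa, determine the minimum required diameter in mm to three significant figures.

76.8 mm

Required area A ≥ P/σ_allow = 379000/81.8 = 4633 mm².
For a solid circular section, d ≥ √(4A/π) = 76.81 mm.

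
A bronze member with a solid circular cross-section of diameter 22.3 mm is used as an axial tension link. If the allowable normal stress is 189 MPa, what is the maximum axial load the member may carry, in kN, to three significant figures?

73.8 kN

A = 390.6 mm².
P_max = σ_allow · A = 189 · 390.6 = 73820 N = 73.82 kN.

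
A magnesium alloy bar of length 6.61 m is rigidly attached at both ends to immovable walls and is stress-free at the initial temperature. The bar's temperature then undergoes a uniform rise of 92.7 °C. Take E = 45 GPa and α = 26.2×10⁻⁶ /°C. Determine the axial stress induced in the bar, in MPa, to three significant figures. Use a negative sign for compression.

Free thermal expansion αLΔT = 26.2e-6 · 6610 · 92.7 = 16.05 mm.
The walls impose strain ε = −(16.05)/6610 = -2.4287e-03; σ = Eε = 45000 · -2.4287e-03 = -109.3 MPa.

-109 MPa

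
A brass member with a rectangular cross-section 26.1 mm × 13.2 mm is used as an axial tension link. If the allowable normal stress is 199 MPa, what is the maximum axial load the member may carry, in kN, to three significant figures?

68.6 kN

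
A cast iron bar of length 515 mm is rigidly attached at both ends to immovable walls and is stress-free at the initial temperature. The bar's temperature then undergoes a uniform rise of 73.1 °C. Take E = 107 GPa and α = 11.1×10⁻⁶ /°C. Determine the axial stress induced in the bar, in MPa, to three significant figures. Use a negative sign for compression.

-86.8 MPa

Free thermal expansion αLΔT = 11.1e-6 · 515 · 73.1 = 0.4179 mm.
The walls impose strain ε = −(0.4179)/515 = -8.1141e-04; σ = Eε = 107000 · -8.1141e-04 = -86.82 MPa.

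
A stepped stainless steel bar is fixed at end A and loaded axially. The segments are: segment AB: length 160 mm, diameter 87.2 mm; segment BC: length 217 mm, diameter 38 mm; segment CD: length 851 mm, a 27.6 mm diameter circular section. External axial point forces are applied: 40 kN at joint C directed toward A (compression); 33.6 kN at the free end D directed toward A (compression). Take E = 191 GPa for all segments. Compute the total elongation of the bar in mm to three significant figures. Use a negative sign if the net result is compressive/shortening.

-0.334 mm

Internal axial forces (sectioning from the free end, tension +): N_CD = -33.6 kN, N_BC = -73.6 kN, N_AB = -73.6 kN.
A_AB = 5972 mm².
A_BC = 1134 mm².
A_CD = 598.3 mm².
δ_AB = -73600·160/(5972·191000) = -0.01032 mm
δ_BC = -73600·217/(1134·191000) = -0.07373 mm
δ_CD = -33600·851/(598.3·191000) = -0.2502 mm
δ = Σδ_i = -0.3343 mm.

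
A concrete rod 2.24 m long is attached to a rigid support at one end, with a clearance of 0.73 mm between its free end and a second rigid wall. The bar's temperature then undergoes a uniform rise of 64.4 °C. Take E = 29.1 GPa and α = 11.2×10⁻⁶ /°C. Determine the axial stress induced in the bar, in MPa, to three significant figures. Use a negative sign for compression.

Free thermal expansion αLΔT = 11.2e-6 · 2240 · 64.4 = 1.616 mm.
The walls engage after the gap closes; constrained expansion = 1.616 − 0.73 = 0.8857 mm.
The walls impose strain ε = −(0.8857)/2240 = -3.9539e-04; σ = Eε = 29100 · -3.9539e-04 = -11.51 MPa.

-11.5 MPa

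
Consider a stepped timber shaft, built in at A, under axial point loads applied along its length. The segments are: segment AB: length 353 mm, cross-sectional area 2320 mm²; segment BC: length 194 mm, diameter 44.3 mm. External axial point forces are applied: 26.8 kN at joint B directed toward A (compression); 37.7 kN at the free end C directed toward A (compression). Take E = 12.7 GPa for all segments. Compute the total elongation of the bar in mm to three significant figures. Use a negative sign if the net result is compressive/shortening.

-1.15 mm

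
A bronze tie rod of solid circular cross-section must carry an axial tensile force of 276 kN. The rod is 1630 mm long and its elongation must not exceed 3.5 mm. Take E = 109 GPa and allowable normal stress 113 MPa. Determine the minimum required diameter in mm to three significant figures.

Required area A ≥ P/σ_allow = 276000/113 = 2442 mm².
For a solid circular section, d ≥ √(4A/π) = 55.77 mm.
Elongation limit: A ≥ PL/(Eδ_allow) = 276000·1630/(109000·3.5) = 1179 mm² ⇒ d ≥ 38.75 mm.
The stress limit governs.

55.8 mm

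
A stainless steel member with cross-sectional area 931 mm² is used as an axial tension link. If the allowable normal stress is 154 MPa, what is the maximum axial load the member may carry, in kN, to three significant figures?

P_max = σ_allow · A = 154 · 931 = 143400 N = 143.4 kN.

143 kN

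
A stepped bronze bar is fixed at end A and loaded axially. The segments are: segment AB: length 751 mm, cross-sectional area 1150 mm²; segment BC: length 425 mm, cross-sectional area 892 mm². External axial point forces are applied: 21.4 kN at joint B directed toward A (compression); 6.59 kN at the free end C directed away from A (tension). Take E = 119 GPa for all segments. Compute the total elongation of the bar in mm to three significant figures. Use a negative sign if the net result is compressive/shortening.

-0.0549 mm

Internal axial forces (sectioning from the free end, tension +): N_BC = 6.59 kN, N_AB = -14.81 kN.
δ_AB = -14810·751/(1150·119000) = -0.08127 mm
δ_BC = 6590·425/(892·119000) = 0.02639 mm
δ = Σδ_i = -0.05489 mm.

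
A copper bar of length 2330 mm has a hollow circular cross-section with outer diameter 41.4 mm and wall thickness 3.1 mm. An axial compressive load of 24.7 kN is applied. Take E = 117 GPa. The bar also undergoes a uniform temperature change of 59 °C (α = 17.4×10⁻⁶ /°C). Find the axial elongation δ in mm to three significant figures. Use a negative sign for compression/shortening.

1.07 mm

A = 373 mm².
δ_mech = NL/(AE) = -24700·2330/(373·117000) = -1.319 mm.
δ_thermal = αLΔT = 17.4e-6·2330·59 = 2.392 mm.
δ = δ_mech + δ_thermal = 1.073 mm.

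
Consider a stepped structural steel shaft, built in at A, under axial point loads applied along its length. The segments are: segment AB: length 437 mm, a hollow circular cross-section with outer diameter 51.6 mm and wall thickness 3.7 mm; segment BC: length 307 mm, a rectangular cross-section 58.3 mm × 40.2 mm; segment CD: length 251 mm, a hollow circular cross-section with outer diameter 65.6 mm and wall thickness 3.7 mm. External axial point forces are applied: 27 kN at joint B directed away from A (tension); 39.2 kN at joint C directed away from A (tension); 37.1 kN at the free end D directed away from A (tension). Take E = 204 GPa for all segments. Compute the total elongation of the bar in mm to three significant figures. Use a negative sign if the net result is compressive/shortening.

0.510 mm

Internal axial forces (sectioning from the free end, tension +): N_CD = 37.1 kN, N_BC = 76.3 kN, N_AB = 103.3 kN.
A_AB = 556.8 mm².
A_BC = 2344 mm².
A_CD = 719.5 mm².
δ_AB = 103300·437/(556.8·204000) = 0.3974 mm
δ_BC = 76300·307/(2344·204000) = 0.04899 mm
δ_CD = 37100·251/(719.5·204000) = 0.06344 mm
δ = Σδ_i = 0.5099 mm.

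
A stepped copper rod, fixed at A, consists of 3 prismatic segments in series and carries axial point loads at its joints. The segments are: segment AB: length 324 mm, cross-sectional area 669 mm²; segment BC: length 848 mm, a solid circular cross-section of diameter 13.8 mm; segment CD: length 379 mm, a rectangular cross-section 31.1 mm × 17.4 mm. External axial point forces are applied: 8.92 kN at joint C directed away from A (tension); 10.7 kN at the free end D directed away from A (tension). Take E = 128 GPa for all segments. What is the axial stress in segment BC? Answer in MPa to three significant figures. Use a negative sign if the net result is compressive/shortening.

131 MPa

Internal axial forces (sectioning from the free end, tension +): N_CD = 10.7 kN, N_BC = 19.62 kN, N_AB = 19.62 kN.
A_BC = 149.6 mm².
σ_BC = N_BC/A_BC = 19620/149.6 = 131.2 MPa.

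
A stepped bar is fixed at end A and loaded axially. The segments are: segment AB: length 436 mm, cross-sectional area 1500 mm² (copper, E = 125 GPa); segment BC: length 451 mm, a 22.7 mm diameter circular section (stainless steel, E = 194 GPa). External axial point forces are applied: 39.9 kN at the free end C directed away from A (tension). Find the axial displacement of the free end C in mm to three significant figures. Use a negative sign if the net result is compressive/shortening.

Internal axial forces (sectioning from the free end, tension +): N_BC = 39.9 kN, N_AB = 39.9 kN.
A_BC = 404.7 mm².
δ_AB = 39900·436/(1500·125000) = 0.09278 mm
δ_BC = 39900·451/(404.7·194000) = 0.2292 mm
δ = Σδ_i = 0.322 mm.

0.322 mm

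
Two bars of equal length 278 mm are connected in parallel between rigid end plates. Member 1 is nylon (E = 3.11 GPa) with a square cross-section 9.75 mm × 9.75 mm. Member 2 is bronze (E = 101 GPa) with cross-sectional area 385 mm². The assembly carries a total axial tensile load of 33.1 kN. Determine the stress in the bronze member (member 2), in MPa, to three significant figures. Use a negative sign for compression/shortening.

85.3 MPa

A_1 = 95.06 mm².
Equal strain + equilibrium ⇒ each member carries load in proportion to AE: A₁E₁ = 295600 N, A₂E₂ = 38880000 N, ΣAE = 39180000 N.
σ₂ = P·E₂/ΣAE = 33100·101000/39180000 = 85.33 MPa.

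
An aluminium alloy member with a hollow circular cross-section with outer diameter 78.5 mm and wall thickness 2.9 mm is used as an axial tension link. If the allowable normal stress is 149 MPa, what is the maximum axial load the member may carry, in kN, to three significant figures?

103 kN

A = 688.8 mm².
P_max = σ_allow · A = 149 · 688.8 = 102600 N = 102.6 kN.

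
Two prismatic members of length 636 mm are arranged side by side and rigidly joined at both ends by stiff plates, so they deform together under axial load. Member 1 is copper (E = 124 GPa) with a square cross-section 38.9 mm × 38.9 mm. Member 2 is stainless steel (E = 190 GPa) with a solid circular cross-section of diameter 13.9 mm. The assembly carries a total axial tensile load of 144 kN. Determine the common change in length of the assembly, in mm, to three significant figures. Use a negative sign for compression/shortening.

0.423 mm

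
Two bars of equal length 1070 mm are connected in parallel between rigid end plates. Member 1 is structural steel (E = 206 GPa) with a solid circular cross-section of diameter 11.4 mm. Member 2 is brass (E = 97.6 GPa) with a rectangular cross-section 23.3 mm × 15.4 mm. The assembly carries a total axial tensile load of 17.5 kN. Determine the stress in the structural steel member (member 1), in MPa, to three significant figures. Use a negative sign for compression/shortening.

A_1 = 102.1 mm².
A_2 = 358.8 mm².
Equal strain + equilibrium ⇒ each member carries load in proportion to AE: A₁E₁ = 21030000 N, A₂E₂ = 35020000 N, ΣAE = 56050000 N.
σ₁ = P·E₁/ΣAE = 17500·206000/56050000 = 64.32 MPa.

64.3 MPa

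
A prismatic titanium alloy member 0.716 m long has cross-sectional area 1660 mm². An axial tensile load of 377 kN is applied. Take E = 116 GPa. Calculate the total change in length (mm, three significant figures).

δ_mech = NL/(AE) = 377000·716/(1660·116000) = 1.402 mm.

1.40 mm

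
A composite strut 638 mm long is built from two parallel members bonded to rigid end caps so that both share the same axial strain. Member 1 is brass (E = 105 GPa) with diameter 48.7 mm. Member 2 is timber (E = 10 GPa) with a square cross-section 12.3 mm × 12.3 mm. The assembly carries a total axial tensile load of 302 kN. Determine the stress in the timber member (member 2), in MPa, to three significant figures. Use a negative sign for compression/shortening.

A_1 = 1863 mm².
A_2 = 151.3 mm².
Equal strain + equilibrium ⇒ each member carries load in proportion to AE: A₁E₁ = 195600000 N, A₂E₂ = 1513000 N, ΣAE = 197100000 N.
σ₂ = P·E₂/ΣAE = 302000·10000/197100000 = 15.32 MPa.

15.3 MPa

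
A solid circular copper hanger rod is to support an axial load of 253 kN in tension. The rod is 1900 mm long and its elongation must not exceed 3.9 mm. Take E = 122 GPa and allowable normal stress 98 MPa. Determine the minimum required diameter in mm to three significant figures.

57.3 mm

Required area A ≥ P/σ_allow = 253000/98 = 2582 mm².
For a solid circular section, d ≥ √(4A/π) = 57.33 mm.
Elongation limit: A ≥ PL/(Eδ_allow) = 253000·1900/(122000·3.9) = 1010 mm² ⇒ d ≥ 35.87 mm.
The stress limit governs.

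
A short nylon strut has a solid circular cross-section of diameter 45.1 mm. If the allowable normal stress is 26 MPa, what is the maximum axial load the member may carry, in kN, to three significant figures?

41.5 kN

A = 1598 mm².
P_max = σ_allow · A = 26 · 1598 = 41540 N = 41.54 kN.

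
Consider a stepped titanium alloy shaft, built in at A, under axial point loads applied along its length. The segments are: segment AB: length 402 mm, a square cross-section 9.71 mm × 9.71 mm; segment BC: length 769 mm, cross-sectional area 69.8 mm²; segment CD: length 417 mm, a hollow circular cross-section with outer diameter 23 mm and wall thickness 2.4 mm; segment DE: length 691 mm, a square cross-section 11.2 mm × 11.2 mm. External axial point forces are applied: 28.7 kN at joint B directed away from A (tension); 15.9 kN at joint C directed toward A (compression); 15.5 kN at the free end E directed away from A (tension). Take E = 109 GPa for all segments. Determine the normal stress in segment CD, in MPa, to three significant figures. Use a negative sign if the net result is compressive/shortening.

Internal axial forces (sectioning from the free end, tension +): N_DE = 15.5 kN, N_CD = 15.5 kN, N_BC = -0.4 kN, N_AB = 28.3 kN.
A_CD = 155.3 mm².
σ_CD = N_CD/A_CD = 15500/155.3 = 99.79 MPa.

99.8 MPa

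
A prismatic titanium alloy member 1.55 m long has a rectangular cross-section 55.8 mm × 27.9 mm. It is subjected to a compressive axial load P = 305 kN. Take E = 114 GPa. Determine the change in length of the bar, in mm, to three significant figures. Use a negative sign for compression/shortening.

A = 1557 mm².
δ_mech = NL/(AE) = -305000·1550/(1557·114000) = -2.664 mm.

-2.66 mm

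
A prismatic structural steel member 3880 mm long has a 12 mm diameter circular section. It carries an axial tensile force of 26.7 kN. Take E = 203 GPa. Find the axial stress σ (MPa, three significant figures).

A = 113.1 mm².
σ = N/A = 26700/113.1 = 236.1 MPa.

236 MPa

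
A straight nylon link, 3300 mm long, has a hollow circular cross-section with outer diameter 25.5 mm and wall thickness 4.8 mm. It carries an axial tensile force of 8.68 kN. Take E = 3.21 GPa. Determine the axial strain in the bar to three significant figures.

0.00866

A = 312.1 mm².
σ = N/A = 27.81 MPa; ε = σ/E = 27.81/3210 = 8.663e-03.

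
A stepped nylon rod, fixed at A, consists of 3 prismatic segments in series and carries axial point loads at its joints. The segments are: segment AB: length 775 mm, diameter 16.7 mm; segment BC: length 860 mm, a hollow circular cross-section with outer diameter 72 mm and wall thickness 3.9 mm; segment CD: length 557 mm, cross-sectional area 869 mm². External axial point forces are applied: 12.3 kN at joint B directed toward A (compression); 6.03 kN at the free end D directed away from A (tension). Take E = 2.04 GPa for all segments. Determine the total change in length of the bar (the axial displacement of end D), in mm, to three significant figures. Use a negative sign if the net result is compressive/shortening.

Internal axial forces (sectioning from the free end, tension +): N_CD = 6.03 kN, N_BC = 6.03 kN, N_AB = -6.27 kN.
A_AB = 219 mm².
A_BC = 834.4 mm².
δ_AB = -6270·775/(219·2040) = -10.87 mm
δ_BC = 6030·860/(834.4·2040) = 3.047 mm
δ_CD = 6030·557/(869·2040) = 1.895 mm
δ = Σδ_i = -5.933 mm.

-5.93 mm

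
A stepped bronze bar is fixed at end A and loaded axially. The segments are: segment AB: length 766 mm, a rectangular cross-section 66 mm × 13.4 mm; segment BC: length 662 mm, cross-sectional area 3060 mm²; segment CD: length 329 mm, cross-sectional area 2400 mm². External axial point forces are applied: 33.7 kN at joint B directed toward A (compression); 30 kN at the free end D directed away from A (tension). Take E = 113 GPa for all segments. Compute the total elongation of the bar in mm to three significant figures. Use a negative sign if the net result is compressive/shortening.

0.0655 mm

Internal axial forces (sectioning from the free end, tension +): N_CD = 30 kN, N_BC = 30 kN, N_AB = -3.7 kN.
A_AB = 884.4 mm².
δ_AB = -3700·766/(884.4·113000) = -0.02836 mm
δ_BC = 30000·662/(3060·113000) = 0.05744 mm
δ_CD = 30000·329/(2400·113000) = 0.03639 mm
δ = Σδ_i = 0.06547 mm.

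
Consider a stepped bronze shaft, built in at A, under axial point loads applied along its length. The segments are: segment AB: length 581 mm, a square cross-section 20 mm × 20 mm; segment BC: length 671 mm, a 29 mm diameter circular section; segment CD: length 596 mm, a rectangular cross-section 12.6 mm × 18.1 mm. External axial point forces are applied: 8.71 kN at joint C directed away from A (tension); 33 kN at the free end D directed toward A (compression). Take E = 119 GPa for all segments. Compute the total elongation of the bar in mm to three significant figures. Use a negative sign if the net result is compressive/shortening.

Internal axial forces (sectioning from the free end, tension +): N_CD = -33 kN, N_BC = -24.29 kN, N_AB = -24.29 kN.
A_AB = 400 mm².
A_BC = 660.5 mm².
A_CD = 228.1 mm².
δ_AB = -24290·581/(400·119000) = -0.2965 mm
δ_BC = -24290·671/(660.5·119000) = -0.2074 mm
δ_CD = -33000·596/(228.1·119000) = -0.7247 mm
δ = Σδ_i = -1.229 mm.

-1.23 mm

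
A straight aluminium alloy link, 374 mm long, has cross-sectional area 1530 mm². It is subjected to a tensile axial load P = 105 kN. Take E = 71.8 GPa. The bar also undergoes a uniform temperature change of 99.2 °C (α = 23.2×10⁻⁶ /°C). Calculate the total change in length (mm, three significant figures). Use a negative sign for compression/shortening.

1.22 mm

δ_mech = NL/(AE) = 105000·374/(1530·71800) = 0.3575 mm.
δ_thermal = αLΔT = 23.2e-6·374·99.2 = 0.8607 mm.
δ = δ_mech + δ_thermal = 1.218 mm.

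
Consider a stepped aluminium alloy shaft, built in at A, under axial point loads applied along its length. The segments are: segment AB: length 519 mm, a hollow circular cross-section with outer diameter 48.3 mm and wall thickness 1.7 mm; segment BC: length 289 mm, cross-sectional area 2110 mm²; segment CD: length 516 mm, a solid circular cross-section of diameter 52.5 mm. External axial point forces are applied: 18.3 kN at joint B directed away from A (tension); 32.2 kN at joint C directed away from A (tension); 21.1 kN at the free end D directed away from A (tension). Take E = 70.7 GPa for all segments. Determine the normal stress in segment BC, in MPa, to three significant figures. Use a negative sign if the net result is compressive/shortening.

Internal axial forces (sectioning from the free end, tension +): N_CD = 21.1 kN, N_BC = 53.3 kN, N_AB = 71.6 kN.
σ_BC = N_BC/A_BC = 53300/2110 = 25.26 MPa.

25.3 MPa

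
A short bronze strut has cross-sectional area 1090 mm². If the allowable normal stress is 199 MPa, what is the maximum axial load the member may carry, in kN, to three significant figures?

217 kN

P_max = σ_allow · A = 199 · 1090 = 216900 N = 216.9 kN.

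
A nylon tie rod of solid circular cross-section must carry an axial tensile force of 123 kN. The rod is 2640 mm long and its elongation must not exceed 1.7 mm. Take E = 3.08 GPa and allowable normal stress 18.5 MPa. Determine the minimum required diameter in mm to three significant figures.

Required area A ≥ P/σ_allow = 123000/18.5 = 6649 mm².
For a solid circular section, d ≥ √(4A/π) = 92.01 mm.
Elongation limit: A ≥ PL/(Eδ_allow) = 123000·2640/(3080·1.7) = 62020 mm² ⇒ d ≥ 281 mm.
The elongation limit governs.

281 mm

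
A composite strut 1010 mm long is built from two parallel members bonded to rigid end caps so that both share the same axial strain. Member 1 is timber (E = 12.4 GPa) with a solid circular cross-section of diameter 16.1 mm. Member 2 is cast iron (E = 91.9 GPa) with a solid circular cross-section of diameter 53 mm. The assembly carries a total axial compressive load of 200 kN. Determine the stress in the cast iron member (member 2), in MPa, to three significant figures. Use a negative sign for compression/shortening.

-89.5 MPa

A_1 = 203.6 mm².
A_2 = 2206 mm².
Equal strain + equilibrium ⇒ each member carries load in proportion to AE: A₁E₁ = 2524000 N, A₂E₂ = 202700000 N, ΣAE = 205300000 N.
σ₂ = P·E₂/ΣAE = -200000·91900/205300000 = -89.54 MPa.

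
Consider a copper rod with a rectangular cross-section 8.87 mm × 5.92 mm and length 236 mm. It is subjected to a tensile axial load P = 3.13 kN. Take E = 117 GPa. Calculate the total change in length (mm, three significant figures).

0.120 mm

A = 52.51 mm².
δ_mech = NL/(AE) = 3130·236/(52.51·117000) = 0.1202 mm.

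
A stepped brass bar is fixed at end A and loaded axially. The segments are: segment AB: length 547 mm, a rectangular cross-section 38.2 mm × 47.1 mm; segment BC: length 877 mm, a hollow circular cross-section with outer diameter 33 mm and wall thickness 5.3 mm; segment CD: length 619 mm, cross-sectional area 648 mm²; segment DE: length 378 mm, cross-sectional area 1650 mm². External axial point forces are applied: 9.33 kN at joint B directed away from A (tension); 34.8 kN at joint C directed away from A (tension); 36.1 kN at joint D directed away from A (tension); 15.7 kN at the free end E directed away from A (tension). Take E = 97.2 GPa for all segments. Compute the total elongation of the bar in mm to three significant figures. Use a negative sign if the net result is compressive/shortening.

2.54 mm

Internal axial forces (sectioning from the free end, tension +): N_DE = 15.7 kN, N_CD = 51.8 kN, N_BC = 86.6 kN, N_AB = 95.93 kN.
A_AB = 1799 mm².
A_BC = 461.2 mm².
δ_AB = 95930·547/(1799·97200) = 0.3 mm
δ_BC = 86600·877/(461.2·97200) = 1.694 mm
δ_CD = 51800·619/(648·97200) = 0.5091 mm
δ_DE = 15700·378/(1650·97200) = 0.037 mm
δ = Σδ_i = 2.54 mm.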